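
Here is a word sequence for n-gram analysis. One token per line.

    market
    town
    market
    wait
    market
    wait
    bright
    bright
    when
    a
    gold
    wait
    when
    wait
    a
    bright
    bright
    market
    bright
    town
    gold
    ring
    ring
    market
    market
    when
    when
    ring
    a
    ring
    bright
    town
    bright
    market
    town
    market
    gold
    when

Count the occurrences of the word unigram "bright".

7

Scanning the 38 tokens for "bright":
  position 7: bright
  position 8: bright
  position 16: bright
  position 17: bright
  position 19: bright
  position 31: bright
  position 33: bright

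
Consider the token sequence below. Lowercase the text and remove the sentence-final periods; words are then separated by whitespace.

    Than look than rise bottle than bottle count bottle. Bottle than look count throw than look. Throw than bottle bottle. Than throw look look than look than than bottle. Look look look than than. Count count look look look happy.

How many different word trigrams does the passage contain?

33

40 tokens → 38 trigram windows in total.
Repeated trigrams (each contributes count−1 duplicates):
  bottle bottle than: 2
  look look look: 2
  look look than: 2
  look than than: 2
  than look than: 2
5 duplicate windows → 38 − 5 = 33 distinct.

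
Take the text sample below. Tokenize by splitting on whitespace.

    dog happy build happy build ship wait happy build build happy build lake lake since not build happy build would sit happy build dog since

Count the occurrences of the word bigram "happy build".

6

Scanning the 24 overlapping bigram windows for "happy build":
  position 2–3: happy build
  position 4–5: happy build
  position 8–9: happy build
  position 11–12: happy build
  position 18–19: happy build
  position 22–23: happy build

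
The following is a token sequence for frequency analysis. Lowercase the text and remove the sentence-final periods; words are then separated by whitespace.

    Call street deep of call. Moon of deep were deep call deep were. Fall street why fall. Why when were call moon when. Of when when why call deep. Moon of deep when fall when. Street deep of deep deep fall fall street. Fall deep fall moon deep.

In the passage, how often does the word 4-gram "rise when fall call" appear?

Scanning the 45 overlapping 4-gram windows for "rise when fall call":
  (none found)

0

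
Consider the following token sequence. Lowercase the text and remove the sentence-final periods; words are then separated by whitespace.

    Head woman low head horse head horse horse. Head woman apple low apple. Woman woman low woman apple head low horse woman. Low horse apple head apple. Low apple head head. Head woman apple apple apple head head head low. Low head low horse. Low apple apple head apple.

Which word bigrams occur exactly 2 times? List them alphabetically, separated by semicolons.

apple low; head apple; head horse; horse head; low head

Bigram counts meeting the condition (exactly 2 times):
  apple low: 2
  head apple: 2
  head horse: 2
  horse head: 2
  low head: 2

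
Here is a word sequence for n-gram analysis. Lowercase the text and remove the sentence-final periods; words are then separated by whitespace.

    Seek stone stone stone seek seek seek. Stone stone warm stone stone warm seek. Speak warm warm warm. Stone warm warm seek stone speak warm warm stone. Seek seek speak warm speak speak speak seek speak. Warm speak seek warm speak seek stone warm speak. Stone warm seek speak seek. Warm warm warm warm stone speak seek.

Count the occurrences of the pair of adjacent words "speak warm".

4

Scanning the 56 overlapping bigram windows for "speak warm":
  position 15–16: speak warm
  position 24–25: speak warm
  position 30–31: speak warm
  position 36–37: speak warm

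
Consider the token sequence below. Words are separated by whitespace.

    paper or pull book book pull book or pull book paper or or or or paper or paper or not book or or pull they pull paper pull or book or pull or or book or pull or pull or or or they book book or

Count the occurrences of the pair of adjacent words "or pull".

6

Scanning the 45 overlapping bigram windows for "or pull":
  position 2–3: or pull
  position 8–9: or pull
  position 23–24: or pull
  position 31–32: or pull
  position 36–37: or pull
  position 38–39: or pull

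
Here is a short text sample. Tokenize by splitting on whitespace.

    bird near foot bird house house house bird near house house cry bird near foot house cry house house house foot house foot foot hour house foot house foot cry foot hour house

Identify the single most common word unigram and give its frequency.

"house", 13 times

Unigram frequencies (highest first):
  house: 13
  foot: 8
  bird: 4
  near: 3
  cry: 3
  hour: 2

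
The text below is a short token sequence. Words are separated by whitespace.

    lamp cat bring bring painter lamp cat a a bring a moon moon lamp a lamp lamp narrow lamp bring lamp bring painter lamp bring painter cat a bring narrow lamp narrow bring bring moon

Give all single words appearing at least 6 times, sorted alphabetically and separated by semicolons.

Unigram counts meeting the condition (at least 6 times):
  bring: 9
  lamp: 9

bring; lamp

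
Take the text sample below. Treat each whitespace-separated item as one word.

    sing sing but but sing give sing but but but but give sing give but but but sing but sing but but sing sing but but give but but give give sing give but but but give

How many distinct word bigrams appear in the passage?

37 tokens → 36 bigram windows in total.
Repeated bigrams (each contributes count−1 duplicates):
  but but: 11
  sing but: 5
  but give: 4
  but sing: 4
  give but: 3
  give sing: 3
  sing give: 3
  sing sing: 2
27 duplicate windows → 36 − 27 = 9 distinct.

9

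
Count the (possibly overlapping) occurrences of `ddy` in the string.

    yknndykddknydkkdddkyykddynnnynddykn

Sliding a length-3 window over the 35 characters (33 positions):
  position 23–25: ddy
  position 31–33: ddy

2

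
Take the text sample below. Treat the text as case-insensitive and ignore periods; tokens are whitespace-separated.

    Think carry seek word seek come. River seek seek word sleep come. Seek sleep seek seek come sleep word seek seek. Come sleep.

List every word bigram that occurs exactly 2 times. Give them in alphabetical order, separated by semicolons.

Bigram counts meeting the condition (exactly 2 times):
  come sleep: 2
  seek word: 2
  word seek: 2

come sleep; seek word; word seek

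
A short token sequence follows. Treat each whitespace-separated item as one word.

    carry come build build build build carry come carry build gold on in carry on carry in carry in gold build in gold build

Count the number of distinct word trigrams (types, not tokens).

24 tokens → 22 trigram windows in total.
Repeated trigrams (each contributes count−1 duplicates):
  build build build: 2
  in gold build: 2
2 duplicate windows → 22 − 2 = 20 distinct.

20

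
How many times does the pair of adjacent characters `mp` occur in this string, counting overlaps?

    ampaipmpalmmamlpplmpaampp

4

Sliding a length-2 window over the 25 characters (24 positions):
  position 2–3: mp
  position 7–8: mp
  position 19–20: mp
  position 23–24: mp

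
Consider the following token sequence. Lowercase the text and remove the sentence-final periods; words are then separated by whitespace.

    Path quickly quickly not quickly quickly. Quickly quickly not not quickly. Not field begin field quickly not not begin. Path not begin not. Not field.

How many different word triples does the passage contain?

20

25 tokens → 23 trigram windows in total.
Repeated trigrams (each contributes count−1 duplicates):
  quickly not not: 2
  quickly quickly not: 2
  quickly quickly quickly: 2
3 duplicate windows → 23 − 3 = 20 distinct.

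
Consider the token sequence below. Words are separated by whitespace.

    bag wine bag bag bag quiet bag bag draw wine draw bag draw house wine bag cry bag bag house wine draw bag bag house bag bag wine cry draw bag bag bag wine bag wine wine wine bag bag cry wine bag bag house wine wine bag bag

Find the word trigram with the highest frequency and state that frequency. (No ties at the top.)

Trigram frequencies (highest first):
  wine bag bag: 4
  bag bag house: 3
  bag wine bag: 2
  bag bag bag: 2
  wine draw bag: 2
  bag house wine: 2
  … (29 more, each ≤ 2)

"wine bag bag", 4 times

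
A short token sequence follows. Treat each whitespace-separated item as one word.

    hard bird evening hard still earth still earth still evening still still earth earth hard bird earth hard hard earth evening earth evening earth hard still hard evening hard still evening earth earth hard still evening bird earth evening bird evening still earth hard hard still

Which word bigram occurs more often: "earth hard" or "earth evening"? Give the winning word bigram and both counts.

"earth hard": 5 occurrences
"earth evening": 3 occurrences

"earth hard" (5 vs 3)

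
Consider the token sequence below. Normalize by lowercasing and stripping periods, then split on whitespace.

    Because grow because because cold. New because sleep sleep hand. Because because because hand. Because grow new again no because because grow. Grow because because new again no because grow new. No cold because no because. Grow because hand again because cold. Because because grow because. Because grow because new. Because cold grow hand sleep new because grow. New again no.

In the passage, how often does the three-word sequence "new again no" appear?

Scanning the 59 overlapping trigram windows for "new again no":
  position 17–19: new again no
  position 26–28: new again no
  position 59–61: new again no

3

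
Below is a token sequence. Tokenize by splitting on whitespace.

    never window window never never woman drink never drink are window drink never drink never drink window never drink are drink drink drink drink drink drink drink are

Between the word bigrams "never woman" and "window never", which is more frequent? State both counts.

"never woman": 1 occurrence
"window never": 2 occurrences

"window never" (2 vs 1)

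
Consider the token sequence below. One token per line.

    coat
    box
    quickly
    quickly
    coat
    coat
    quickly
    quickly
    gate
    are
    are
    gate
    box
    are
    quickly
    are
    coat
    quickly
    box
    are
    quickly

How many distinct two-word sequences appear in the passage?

16

21 tokens → 20 bigram windows in total.
Repeated bigrams (each contributes count−1 duplicates):
  are quickly: 2
  box are: 2
  coat quickly: 2
  quickly quickly: 2
4 duplicate windows → 20 − 4 = 16 distinct.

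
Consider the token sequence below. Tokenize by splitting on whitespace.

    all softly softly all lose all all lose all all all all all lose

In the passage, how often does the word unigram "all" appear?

9

Scanning the 14 tokens for "all":
  position 1: all
  position 4: all
  position 6: all
  position 7: all
  position 9: all
  position 10: all
  position 11: all
  position 12: all
  position 13: all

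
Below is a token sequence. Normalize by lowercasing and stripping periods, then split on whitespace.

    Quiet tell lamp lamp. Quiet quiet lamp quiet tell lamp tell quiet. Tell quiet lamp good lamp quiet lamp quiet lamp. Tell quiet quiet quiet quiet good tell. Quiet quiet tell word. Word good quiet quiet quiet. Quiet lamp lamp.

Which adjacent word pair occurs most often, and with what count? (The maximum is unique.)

"quiet quiet", 8 times

Bigram frequencies (highest first):
  quiet quiet: 8
  quiet lamp: 5
  quiet tell: 4
  lamp quiet: 4
  tell quiet: 4
  tell lamp: 2
  … (10 more, each ≤ 2)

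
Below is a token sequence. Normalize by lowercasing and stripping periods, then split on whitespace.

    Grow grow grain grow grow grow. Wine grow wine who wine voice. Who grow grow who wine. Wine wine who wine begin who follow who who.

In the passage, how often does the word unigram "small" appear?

0

Scanning the 26 tokens for "small":
  (none found)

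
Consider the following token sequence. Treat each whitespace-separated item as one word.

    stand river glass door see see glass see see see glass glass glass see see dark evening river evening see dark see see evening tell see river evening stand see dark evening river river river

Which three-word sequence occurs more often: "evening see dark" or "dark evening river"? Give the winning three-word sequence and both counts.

"evening see dark": 1 occurrence
"dark evening river": 2 occurrences

"dark evening river" (2 vs 1)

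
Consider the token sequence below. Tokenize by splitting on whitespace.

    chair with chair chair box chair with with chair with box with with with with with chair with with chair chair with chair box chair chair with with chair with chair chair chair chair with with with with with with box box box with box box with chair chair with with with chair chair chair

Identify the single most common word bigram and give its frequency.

"with with", 14 times

Bigram frequencies (highest first):
  with with: 14
  chair with: 9
  with chair: 9
  chair chair: 9
  with box: 3
  box with: 3
  … (3 more, each ≤ 3)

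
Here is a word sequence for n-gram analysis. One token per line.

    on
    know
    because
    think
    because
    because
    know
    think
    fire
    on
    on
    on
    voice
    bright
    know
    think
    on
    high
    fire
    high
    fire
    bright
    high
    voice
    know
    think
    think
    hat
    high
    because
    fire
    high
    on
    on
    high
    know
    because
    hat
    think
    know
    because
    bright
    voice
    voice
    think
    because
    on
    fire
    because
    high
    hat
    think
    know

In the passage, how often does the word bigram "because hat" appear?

1

Scanning the 52 overlapping bigram windows for "because hat":
  position 37–38: because hat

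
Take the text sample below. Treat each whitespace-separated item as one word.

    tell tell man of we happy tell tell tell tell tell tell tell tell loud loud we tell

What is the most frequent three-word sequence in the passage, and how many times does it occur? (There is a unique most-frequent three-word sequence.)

"tell tell tell", 6 times

Trigram frequencies (highest first):
  tell tell tell: 6
  tell tell man: 1
  tell man of: 1
  man of we: 1
  of we happy: 1
  we happy tell: 1
  … (5 more, each ≤ 1)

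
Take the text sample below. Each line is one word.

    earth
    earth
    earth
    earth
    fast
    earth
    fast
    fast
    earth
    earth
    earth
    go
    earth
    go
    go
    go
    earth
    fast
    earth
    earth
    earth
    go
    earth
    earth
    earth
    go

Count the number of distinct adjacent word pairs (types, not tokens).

7

26 tokens → 25 bigram windows in total.
Repeated bigrams (each contributes count−1 duplicates):
  earth earth: 9
  earth go: 4
  earth fast: 3
  fast earth: 3
  go earth: 3
  go go: 2
18 duplicate windows → 25 − 18 = 7 distinct.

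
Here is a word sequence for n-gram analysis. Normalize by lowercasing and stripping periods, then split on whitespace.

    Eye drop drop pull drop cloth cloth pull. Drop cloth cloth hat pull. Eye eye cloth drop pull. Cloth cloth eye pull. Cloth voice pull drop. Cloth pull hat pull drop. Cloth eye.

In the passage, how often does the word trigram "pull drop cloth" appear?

Scanning the 31 overlapping trigram windows for "pull drop cloth":
  position 4–6: pull drop cloth
  position 8–10: pull drop cloth
  position 25–27: pull drop cloth
  position 30–32: pull drop cloth

4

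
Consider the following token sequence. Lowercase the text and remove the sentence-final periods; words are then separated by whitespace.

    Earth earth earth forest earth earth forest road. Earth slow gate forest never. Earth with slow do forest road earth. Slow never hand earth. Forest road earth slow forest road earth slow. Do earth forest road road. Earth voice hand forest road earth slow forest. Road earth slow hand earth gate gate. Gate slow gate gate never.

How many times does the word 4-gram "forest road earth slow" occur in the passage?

Scanning the 54 overlapping 4-gram windows for "forest road earth slow":
  position 7–10: forest road earth slow
  position 18–21: forest road earth slow
  position 25–28: forest road earth slow
  position 29–32: forest road earth slow
  position 41–44: forest road earth slow
  position 45–48: forest road earth slow

6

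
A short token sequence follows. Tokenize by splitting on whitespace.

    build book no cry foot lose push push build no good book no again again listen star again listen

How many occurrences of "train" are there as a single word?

Scanning the 19 tokens for "train":
  (none found)

0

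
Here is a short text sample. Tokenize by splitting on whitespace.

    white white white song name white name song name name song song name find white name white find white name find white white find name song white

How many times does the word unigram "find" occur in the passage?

4

Scanning the 27 tokens for "find":
  position 14: find
  position 18: find
  position 21: find
  position 24: find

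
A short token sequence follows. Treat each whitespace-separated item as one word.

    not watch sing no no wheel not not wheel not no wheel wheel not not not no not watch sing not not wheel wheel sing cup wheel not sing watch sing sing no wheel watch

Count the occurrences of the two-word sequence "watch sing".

Scanning the 34 overlapping bigram windows for "watch sing":
  position 2–3: watch sing
  position 19–20: watch sing
  position 30–31: watch sing

3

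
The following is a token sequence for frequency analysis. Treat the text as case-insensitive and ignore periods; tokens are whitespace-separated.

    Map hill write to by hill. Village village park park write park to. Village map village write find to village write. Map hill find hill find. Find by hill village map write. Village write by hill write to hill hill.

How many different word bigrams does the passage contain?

28

40 tokens → 39 bigram windows in total.
Repeated bigrams (each contributes count−1 duplicates):
  by hill: 3
  village write: 3
  hill find: 2
  hill village: 2
  hill write: 2
  map hill: 2
  to village: 2
  village map: 2
  … (1 more repeated)
11 duplicate windows → 39 − 11 = 28 distinct.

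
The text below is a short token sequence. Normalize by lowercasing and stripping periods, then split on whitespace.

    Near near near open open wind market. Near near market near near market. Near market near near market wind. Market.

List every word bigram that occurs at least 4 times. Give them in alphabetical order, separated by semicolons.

Bigram counts meeting the condition (at least 4 times):
  market near: 4
  near market: 4
  near near: 5

market near; near market; near near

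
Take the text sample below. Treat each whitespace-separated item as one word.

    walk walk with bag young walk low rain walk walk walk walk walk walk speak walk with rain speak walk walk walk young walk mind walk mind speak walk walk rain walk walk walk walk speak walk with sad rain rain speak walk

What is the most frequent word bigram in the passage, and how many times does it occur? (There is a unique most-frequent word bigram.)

Bigram frequencies (highest first):
  walk walk: 12
  speak walk: 5
  walk with: 3
  young walk: 2
  rain walk: 2
  walk speak: 2
  … (14 more, each ≤ 2)

"walk walk", 12 times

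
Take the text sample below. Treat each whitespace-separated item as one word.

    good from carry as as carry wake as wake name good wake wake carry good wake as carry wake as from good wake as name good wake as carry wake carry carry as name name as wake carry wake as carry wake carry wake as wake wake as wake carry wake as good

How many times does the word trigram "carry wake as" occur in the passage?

5

Scanning the 51 overlapping trigram windows for "carry wake as":
  position 6–8: carry wake as
  position 18–20: carry wake as
  position 38–40: carry wake as
  position 43–45: carry wake as
  position 50–52: carry wake as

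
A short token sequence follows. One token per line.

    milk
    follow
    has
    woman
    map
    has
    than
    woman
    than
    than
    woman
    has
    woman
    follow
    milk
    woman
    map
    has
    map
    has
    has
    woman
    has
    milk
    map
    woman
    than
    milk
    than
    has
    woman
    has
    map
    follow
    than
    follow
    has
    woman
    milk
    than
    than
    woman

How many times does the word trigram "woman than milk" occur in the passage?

Scanning the 40 overlapping trigram windows for "woman than milk":
  position 26–28: woman than milk

1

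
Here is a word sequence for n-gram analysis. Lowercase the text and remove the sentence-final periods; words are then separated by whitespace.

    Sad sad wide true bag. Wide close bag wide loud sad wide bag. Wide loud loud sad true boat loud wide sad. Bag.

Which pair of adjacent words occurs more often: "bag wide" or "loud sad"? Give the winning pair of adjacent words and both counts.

"bag wide": 3 occurrences
"loud sad": 2 occurrences

"bag wide" (3 vs 2)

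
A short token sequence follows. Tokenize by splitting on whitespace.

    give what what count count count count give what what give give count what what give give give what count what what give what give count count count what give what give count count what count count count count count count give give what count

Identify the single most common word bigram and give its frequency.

"count count", 11 times

Bigram frequencies (highest first):
  count count: 11
  give what: 6
  what give: 6
  what what: 4
  what count: 4
  give give: 4
  … (3 more, each ≤ 4)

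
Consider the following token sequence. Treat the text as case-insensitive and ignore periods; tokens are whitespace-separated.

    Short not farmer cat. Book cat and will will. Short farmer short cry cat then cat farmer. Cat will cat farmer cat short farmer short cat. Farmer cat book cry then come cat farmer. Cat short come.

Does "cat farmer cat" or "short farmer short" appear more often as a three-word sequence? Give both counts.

"cat farmer cat" (4 vs 2)

"cat farmer cat": 4 occurrences
"short farmer short": 2 occurrences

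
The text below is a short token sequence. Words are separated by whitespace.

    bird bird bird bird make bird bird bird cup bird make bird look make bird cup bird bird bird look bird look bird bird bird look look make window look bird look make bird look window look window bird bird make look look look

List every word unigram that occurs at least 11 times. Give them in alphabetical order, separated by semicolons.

Unigram counts meeting the condition (at least 11 times):
  bird: 21
  look: 12

bird; look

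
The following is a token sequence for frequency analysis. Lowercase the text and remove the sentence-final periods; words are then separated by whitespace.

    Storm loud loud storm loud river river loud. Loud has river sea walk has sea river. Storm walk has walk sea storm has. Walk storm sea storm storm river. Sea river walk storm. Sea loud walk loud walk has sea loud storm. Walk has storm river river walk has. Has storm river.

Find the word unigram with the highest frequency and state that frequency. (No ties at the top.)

"storm", 11 times

Unigram frequencies (highest first):
  storm: 11
  river: 9
  walk: 9
  loud: 8
  has: 8
  sea: 7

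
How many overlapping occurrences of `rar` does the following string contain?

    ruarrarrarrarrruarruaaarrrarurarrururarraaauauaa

6

Sliding a length-3 window over the 48 characters (46 positions):
  position 5–7: rar
  position 8–10: rar
  position 11–13: rar
  position 26–28: rar
  position 30–32: rar
  position 37–39: rar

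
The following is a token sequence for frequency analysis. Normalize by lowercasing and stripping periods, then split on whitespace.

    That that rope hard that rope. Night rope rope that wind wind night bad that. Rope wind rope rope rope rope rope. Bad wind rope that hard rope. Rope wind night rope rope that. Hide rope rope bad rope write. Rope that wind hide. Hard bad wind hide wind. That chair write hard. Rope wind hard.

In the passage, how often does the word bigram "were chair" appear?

Scanning the 55 overlapping bigram windows for "were chair":
  (none found)

0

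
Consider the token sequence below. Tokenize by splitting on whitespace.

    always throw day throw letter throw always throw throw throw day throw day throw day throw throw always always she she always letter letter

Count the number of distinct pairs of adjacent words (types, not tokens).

24 tokens → 23 bigram windows in total.
Repeated bigrams (each contributes count−1 duplicates):
  day throw: 4
  throw day: 4
  throw throw: 3
  always throw: 2
  throw always: 2
10 duplicate windows → 23 − 10 = 13 distinct.

13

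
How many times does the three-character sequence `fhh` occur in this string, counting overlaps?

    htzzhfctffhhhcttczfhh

Sliding a length-3 window over the 21 characters (19 positions):
  position 10–12: fhh
  position 19–21: fhh

2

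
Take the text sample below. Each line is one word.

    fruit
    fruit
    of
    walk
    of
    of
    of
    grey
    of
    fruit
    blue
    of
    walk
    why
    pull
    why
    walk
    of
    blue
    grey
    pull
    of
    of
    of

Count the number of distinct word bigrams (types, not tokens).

18

24 tokens → 23 bigram windows in total.
Repeated bigrams (each contributes count−1 duplicates):
  of of: 4
  of walk: 2
  walk of: 2
5 duplicate windows → 23 − 5 = 18 distinct.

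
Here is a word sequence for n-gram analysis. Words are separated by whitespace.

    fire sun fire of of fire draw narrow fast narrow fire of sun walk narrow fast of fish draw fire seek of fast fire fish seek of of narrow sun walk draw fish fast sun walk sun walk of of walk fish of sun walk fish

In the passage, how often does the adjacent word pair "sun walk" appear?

Scanning the 45 overlapping bigram windows for "sun walk":
  position 13–14: sun walk
  position 30–31: sun walk
  position 35–36: sun walk
  position 37–38: sun walk
  position 44–45: sun walk

5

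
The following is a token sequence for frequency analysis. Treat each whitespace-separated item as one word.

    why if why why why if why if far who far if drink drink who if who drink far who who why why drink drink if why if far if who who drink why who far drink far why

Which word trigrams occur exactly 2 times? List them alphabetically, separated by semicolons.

if why if; why if far; why if why

Trigram counts meeting the condition (exactly 2 times):
  if why if: 2
  why if far: 2
  why if why: 2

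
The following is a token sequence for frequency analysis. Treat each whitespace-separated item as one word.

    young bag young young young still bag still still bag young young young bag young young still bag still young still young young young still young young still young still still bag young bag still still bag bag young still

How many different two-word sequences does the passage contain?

9

40 tokens → 39 bigram windows in total.
Repeated bigrams (each contributes count−1 duplicates):
  young young: 8
  young still: 7
  bag young: 5
  still bag: 5
  still young: 4
  bag still: 3
  still still: 3
  young bag: 3
30 duplicate windows → 39 − 30 = 9 distinct.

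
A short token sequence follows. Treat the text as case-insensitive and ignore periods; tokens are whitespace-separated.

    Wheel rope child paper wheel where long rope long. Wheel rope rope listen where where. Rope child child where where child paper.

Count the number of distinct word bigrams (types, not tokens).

17

22 tokens → 21 bigram windows in total.
Repeated bigrams (each contributes count−1 duplicates):
  child paper: 2
  rope child: 2
  wheel rope: 2
  where where: 2
4 duplicate windows → 21 − 4 = 17 distinct.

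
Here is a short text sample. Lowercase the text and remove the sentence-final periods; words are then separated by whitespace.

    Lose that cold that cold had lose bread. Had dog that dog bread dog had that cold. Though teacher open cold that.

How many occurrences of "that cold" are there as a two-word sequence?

Scanning the 21 overlapping bigram windows for "that cold":
  position 2–3: that cold
  position 4–5: that cold
  position 16–17: that cold

3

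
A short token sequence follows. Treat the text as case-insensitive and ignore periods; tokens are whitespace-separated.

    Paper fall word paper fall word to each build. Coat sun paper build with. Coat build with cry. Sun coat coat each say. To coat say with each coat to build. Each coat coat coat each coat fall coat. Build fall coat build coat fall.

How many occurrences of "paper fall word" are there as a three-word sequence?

2

Scanning the 43 overlapping trigram windows for "paper fall word":
  position 1–3: paper fall word
  position 4–6: paper fall word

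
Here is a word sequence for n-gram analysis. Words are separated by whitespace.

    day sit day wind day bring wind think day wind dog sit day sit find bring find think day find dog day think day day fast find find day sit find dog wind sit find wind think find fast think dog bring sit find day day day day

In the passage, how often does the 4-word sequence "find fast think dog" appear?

Scanning the 45 overlapping 4-gram windows for "find fast think dog":
  position 38–41: find fast think dog

1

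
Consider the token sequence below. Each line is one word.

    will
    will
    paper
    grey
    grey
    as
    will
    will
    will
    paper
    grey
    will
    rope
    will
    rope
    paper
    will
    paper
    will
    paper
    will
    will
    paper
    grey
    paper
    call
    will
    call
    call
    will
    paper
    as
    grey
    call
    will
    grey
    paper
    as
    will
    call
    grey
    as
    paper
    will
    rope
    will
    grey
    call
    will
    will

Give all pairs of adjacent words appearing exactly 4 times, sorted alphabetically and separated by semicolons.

call will; paper will

Bigram counts meeting the condition (exactly 4 times):
  call will: 4
  paper will: 4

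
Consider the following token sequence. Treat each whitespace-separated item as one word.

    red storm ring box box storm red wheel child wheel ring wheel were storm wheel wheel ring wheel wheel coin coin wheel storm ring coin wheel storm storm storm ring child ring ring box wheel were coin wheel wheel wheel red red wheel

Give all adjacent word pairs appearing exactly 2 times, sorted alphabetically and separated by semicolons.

Bigram counts meeting the condition (exactly 2 times):
  red wheel: 2
  ring box: 2
  ring wheel: 2
  storm storm: 2
  wheel ring: 2
  wheel storm: 2
  wheel were: 2

red wheel; ring box; ring wheel; storm storm; wheel ring; wheel storm; wheel were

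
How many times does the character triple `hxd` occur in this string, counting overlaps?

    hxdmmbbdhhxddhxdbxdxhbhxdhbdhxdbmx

5

Sliding a length-3 window over the 34 characters (32 positions):
  position 1–3: hxd
  position 10–12: hxd
  position 14–16: hxd
  position 23–25: hxd
  position 29–31: hxd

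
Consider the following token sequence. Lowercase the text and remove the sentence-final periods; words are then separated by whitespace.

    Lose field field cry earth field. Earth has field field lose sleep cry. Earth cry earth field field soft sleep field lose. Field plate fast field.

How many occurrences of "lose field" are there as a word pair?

Scanning the 25 overlapping bigram windows for "lose field":
  position 1–2: lose field
  position 22–23: lose field

2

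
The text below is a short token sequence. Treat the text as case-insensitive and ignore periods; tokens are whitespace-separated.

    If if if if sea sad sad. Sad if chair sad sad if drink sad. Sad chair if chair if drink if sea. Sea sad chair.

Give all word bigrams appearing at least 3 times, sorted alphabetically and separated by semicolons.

if if; sad sad

Bigram counts meeting the condition (at least 3 times):
  if if: 3
  sad sad: 4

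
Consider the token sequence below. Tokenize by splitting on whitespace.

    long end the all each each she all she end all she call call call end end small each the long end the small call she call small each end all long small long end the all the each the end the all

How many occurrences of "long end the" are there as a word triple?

3

Scanning the 41 overlapping trigram windows for "long end the":
  position 1–3: long end the
  position 21–23: long end the
  position 34–36: long end the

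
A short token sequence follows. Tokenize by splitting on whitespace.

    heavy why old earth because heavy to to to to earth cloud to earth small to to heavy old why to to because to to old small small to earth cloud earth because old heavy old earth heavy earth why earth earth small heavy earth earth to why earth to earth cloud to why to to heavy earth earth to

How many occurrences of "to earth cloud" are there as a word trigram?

3

Scanning the 58 overlapping trigram windows for "to earth cloud":
  position 10–12: to earth cloud
  position 29–31: to earth cloud
  position 50–52: to earth cloud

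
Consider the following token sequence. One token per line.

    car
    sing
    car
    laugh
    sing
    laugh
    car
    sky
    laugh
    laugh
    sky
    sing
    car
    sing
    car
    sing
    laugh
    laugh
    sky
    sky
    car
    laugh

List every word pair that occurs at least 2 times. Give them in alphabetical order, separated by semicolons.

car laugh; car sing; laugh laugh; laugh sky; sing car; sing laugh

Bigram counts meeting the condition (at least 2 times):
  car laugh: 2
  car sing: 3
  laugh laugh: 2
  laugh sky: 2
  sing car: 3
  sing laugh: 2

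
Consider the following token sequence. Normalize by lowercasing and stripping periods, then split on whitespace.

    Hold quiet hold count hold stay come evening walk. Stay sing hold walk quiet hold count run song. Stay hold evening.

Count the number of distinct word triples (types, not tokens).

18

21 tokens → 19 trigram windows in total.
Repeated trigrams (each contributes count−1 duplicates):
  quiet hold count: 2
1 duplicate windows → 19 − 1 = 18 distinct.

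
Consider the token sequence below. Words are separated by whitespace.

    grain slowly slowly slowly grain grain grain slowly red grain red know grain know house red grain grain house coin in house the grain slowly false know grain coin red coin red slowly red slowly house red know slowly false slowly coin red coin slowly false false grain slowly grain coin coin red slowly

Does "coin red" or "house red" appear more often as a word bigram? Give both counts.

"coin red" (4 vs 2)

"coin red": 4 occurrences
"house red": 2 occurrences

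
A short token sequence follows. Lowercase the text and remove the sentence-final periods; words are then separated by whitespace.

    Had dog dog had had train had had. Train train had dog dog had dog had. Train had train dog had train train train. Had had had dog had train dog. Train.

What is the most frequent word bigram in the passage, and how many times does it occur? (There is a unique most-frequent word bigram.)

Bigram frequencies (highest first):
  had train: 6
  dog had: 5
  had dog: 4
  had had: 4
  train had: 4
  train train: 3
  … (3 more, each ≤ 2)

"had train", 6 times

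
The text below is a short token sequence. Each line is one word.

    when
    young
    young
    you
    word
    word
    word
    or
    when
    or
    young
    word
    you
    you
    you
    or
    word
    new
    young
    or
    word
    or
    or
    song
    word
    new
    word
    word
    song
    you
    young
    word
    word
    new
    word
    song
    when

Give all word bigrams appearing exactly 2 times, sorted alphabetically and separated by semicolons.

Bigram counts meeting the condition (exactly 2 times):
  new word: 2
  or word: 2
  word or: 2
  word song: 2
  you you: 2
  young word: 2

new word; or word; word or; word song; you you; young word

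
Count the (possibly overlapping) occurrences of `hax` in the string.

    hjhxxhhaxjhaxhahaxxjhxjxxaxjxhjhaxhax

Sliding a length-3 window over the 37 characters (35 positions):
  position 7–9: hax
  position 11–13: hax
  position 16–18: hax
  position 32–34: hax
  position 35–37: hax

5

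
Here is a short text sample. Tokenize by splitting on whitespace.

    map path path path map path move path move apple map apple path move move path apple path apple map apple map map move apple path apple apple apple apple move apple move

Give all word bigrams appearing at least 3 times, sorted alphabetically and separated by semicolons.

apple apple; apple map; apple path; move apple; path apple; path move

Bigram counts meeting the condition (at least 3 times):
  apple apple: 3
  apple map: 3
  apple path: 3
  move apple: 3
  path apple: 3
  path move: 3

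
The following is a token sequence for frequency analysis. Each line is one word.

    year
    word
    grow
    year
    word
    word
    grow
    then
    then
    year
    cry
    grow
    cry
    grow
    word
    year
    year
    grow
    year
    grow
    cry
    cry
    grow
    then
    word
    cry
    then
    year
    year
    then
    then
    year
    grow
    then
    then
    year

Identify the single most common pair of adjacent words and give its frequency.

"then year", 4 times

Bigram frequencies (highest first):
  then year: 4
  grow then: 3
  then then: 3
  cry grow: 3
  year grow: 3
  year word: 2
  … (13 more, each ≤ 2)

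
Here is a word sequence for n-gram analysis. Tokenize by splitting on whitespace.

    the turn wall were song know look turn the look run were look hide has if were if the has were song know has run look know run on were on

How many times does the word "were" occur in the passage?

5

Scanning the 31 tokens for "were":
  position 4: were
  position 12: were
  position 17: were
  position 21: were
  position 30: were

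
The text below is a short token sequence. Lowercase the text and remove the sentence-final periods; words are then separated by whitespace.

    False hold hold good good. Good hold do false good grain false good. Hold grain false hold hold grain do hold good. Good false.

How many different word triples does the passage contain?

24 tokens → 22 trigram windows in total.
Repeated trigrams (each contributes count−1 duplicates):
  false hold hold: 2
  hold good good: 2
2 duplicate windows → 22 − 2 = 20 distinct.

20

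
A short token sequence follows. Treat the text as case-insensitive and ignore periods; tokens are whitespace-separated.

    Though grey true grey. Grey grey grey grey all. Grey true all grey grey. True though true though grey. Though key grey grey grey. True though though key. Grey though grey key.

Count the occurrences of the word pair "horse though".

0

Scanning the 31 overlapping bigram windows for "horse though":
  (none found)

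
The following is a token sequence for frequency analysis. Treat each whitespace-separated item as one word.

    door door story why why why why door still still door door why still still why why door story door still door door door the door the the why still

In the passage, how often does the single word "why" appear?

8

Scanning the 30 tokens for "why":
  position 4: why
  position 5: why
  position 6: why
  position 7: why
  position 13: why
  position 16: why
  position 17: why
  position 29: why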